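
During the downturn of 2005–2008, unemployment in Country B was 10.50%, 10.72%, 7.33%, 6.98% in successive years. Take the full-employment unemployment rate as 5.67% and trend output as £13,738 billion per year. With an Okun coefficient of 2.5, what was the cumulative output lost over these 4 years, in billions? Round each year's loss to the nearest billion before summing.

Year 2005: gap = -2.5 × (10.5 - 5.67) = -12.075%, loss ≈ 13738 × 12.075/100 ≈ 1659.
Year 2006: gap = -2.5 × (10.72 - 5.67) = -12.625%, loss ≈ 13738 × 12.625/100 ≈ 1734.
Year 2007: gap = -2.5 × (7.33 - 5.67) = -4.15%, loss ≈ 13738 × 4.15/100 ≈ 570.
Year 2008: gap = -2.5 × (6.98 - 5.67) = -3.275%, loss ≈ 13738 × 3.275/100 ≈ 450.
Total lost output = 1659 + 1734 + 570 + 450 = 4413 billion.

£4,413 billion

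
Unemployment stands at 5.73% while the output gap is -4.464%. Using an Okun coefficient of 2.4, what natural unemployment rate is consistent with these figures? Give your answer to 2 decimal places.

From Okun's law, u - u* = -(output gap)/β = -(-4.464)/2.4 = 1.86 points.
So u* = 5.73 - 1.86 = 3.87%.

3.87%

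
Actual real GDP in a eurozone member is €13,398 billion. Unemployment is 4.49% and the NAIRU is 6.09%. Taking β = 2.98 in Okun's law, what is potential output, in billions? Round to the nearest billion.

Unemployment gap = 4.49 - 6.09 = -1.6 points, so output gap = -2.98 × (-1.6) = 4.768%.
Since Y = Y* × (1 + gap/100), Y* = 13398/1.04768 ≈ 12788 billion.

€12,788 billion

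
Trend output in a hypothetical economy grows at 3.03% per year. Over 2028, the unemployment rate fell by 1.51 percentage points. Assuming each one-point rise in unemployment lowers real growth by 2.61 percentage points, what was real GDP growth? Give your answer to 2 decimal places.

Growth-rate Okun's law: g_Y = g_Y* - β × Δu.
g_Y = 3.03 - 2.61 × (-1.51) = 3.03 + 3.9411 = 6.9711%, i.e. 6.97% to 2 d.p.

6.97%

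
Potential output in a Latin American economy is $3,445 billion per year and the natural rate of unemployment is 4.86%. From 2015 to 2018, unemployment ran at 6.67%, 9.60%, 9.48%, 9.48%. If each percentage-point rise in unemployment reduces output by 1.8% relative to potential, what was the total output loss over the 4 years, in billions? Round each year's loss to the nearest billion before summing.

Year 2015: gap = -1.8 × (6.67 - 4.86) = -3.258%, loss ≈ 3445 × 3.258/100 ≈ 112.
Year 2016: gap = -1.8 × (9.6 - 4.86) = -8.532%, loss ≈ 3445 × 8.532/100 ≈ 294.
Year 2017: gap = -1.8 × (9.48 - 4.86) = -8.316%, loss ≈ 3445 × 8.316/100 ≈ 286.
Year 2018: gap = -1.8 × (9.48 - 4.86) = -8.316%, loss ≈ 3445 × 8.316/100 ≈ 286.
Total lost output = 112 + 294 + 286 + 286 = 978 billion.

$978 billion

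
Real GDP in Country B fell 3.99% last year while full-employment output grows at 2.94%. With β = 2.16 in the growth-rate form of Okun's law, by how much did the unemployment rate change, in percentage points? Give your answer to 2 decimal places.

3.21 percentage points

Growth-rate Okun's law: g_Y = g_Y* - β × Δu, so Δu = (g_Y* - g_Y)/β.
Δu = (2.94 + 3.99)/2.16 = 6.93/2.16 = 3.21 percentage points.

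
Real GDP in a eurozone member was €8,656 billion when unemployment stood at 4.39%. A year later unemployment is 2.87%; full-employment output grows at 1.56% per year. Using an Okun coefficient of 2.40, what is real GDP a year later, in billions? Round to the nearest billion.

Δu = 2.87 - 4.39 = -1.52 points.
Okun's law (growth form): g_Y = g_Y* - β × Δu = 1.56 - 2.40 × (-1.52) = 1.56 + 3.648 = 5.208%.
Real GDP in the next year = 8656 × (1 + 5.208/100) = 8656 × 1.05208 ≈ 9107 billion.

€9,107 billion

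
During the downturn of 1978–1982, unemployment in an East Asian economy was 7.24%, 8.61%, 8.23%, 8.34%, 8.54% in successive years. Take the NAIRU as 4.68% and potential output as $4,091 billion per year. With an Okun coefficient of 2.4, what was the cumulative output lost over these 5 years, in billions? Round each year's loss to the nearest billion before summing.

$1,724 billion

Year 1978: gap = -2.4 × (7.24 - 4.68) = -6.144%, loss ≈ 4091 × 6.144/100 ≈ 251.
Year 1979: gap = -2.4 × (8.61 - 4.68) = -9.432%, loss ≈ 4091 × 9.432/100 ≈ 386.
Year 1980: gap = -2.4 × (8.23 - 4.68) = -8.52%, loss ≈ 4091 × 8.52/100 ≈ 349.
Year 1981: gap = -2.4 × (8.34 - 4.68) = -8.784%, loss ≈ 4091 × 8.784/100 ≈ 359.
Year 1982: gap = -2.4 × (8.54 - 4.68) = -9.264%, loss ≈ 4091 × 9.264/100 ≈ 379.
Total lost output = 251 + 386 + 349 + 359 + 379 = 1724 billion.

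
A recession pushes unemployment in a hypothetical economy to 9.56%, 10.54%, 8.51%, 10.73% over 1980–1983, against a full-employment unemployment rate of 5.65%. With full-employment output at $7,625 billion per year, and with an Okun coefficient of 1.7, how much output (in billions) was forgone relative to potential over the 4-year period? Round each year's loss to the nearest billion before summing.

Year 1980: gap = -1.7 × (9.56 - 5.65) = -6.647%, loss ≈ 7625 × 6.647/100 ≈ 507.
Year 1981: gap = -1.7 × (10.54 - 5.65) = -8.313%, loss ≈ 7625 × 8.313/100 ≈ 634.
Year 1982: gap = -1.7 × (8.51 - 5.65) = -4.862%, loss ≈ 7625 × 4.862/100 ≈ 371.
Year 1983: gap = -1.7 × (10.73 - 5.65) = -8.636%, loss ≈ 7625 × 8.636/100 ≈ 658.
Total lost output = 507 + 634 + 371 + 658 = 2170 billion.

$2,170 billion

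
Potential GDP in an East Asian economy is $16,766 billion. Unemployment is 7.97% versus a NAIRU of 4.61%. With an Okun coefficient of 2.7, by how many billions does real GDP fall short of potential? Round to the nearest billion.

$1,521 billion

Output gap = -2.7 × (7.97 - 4.61) = -2.7 × 3.36 = -9.072%.
Actual GDP ≈ 16766 × 0.90928 ≈ 15245 billion, so the shortfall is 16766 - 15245 = 1521 billion.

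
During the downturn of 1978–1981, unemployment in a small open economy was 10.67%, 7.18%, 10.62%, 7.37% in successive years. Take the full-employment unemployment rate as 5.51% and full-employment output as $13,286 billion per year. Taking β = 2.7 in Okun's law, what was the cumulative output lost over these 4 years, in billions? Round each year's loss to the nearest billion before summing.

Year 1978: gap = -2.7 × (10.67 - 5.51) = -13.932%, loss ≈ 13286 × 13.932/100 ≈ 1851.
Year 1979: gap = -2.7 × (7.18 - 5.51) = -4.509%, loss ≈ 13286 × 4.509/100 ≈ 599.
Year 1980: gap = -2.7 × (10.62 - 5.51) = -13.797%, loss ≈ 13286 × 13.797/100 ≈ 1833.
Year 1981: gap = -2.7 × (7.37 - 5.51) = -5.022%, loss ≈ 13286 × 5.022/100 ≈ 667.
Total lost output = 1851 + 599 + 1833 + 667 = 4950 billion.

$4,950 billion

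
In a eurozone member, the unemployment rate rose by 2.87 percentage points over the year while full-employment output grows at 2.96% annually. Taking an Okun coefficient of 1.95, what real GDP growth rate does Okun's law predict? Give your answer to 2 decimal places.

-2.64%

Growth-rate Okun's law: g_Y = g_Y* - β × Δu.
g_Y = 2.96 - 1.95 × (2.87) = 2.96 - 5.5965 = -2.6365%, i.e. -2.64% to 2 d.p.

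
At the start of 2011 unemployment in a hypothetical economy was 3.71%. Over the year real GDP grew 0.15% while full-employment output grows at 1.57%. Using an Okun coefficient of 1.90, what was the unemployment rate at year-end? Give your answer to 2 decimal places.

4.46%

Growth-rate Okun's law: g_Y = g_Y* - β × Δu, so Δu = (g_Y* - g_Y)/β.
Δu = (1.57 - 0.15)/1.90 = 1.42/1.90 = 0.75 percentage points.
Year-end unemployment = 3.71 + 0.75 = 4.46%.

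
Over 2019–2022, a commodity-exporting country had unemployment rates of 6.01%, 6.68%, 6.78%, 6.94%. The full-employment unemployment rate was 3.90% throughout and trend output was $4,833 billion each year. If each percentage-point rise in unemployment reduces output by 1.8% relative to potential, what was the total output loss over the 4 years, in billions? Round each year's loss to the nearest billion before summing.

$941 billion

Year 2019: gap = -1.8 × (6.01 - 3.9) = -3.798%, loss ≈ 4833 × 3.798/100 ≈ 184.
Year 2020: gap = -1.8 × (6.68 - 3.9) = -5.004%, loss ≈ 4833 × 5.004/100 ≈ 242.
Year 2021: gap = -1.8 × (6.78 - 3.9) = -5.184%, loss ≈ 4833 × 5.184/100 ≈ 251.
Year 2022: gap = -1.8 × (6.94 - 3.9) = -5.472%, loss ≈ 4833 × 5.472/100 ≈ 264.
Total lost output = 184 + 242 + 251 + 264 = 941 billion.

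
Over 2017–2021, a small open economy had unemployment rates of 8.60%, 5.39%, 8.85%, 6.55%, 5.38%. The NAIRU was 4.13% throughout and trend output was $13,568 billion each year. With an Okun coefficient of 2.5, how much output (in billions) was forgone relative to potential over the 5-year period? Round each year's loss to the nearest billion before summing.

$4,789 billion

Year 2017: gap = -2.5 × (8.6 - 4.13) = -11.175%, loss ≈ 13568 × 11.175/100 ≈ 1516.
Year 2018: gap = -2.5 × (5.39 - 4.13) = -3.15%, loss ≈ 13568 × 3.15/100 ≈ 427.
Year 2019: gap = -2.5 × (8.85 - 4.13) = -11.8%, loss ≈ 13568 × 11.8/100 ≈ 1601.
Year 2020: gap = -2.5 × (6.55 - 4.13) = -6.05%, loss ≈ 13568 × 6.05/100 ≈ 821.
Year 2021: gap = -2.5 × (5.38 - 4.13) = -3.125%, loss ≈ 13568 × 3.125/100 ≈ 424.
Total lost output = 1516 + 427 + 1601 + 821 + 424 = 4789 billion.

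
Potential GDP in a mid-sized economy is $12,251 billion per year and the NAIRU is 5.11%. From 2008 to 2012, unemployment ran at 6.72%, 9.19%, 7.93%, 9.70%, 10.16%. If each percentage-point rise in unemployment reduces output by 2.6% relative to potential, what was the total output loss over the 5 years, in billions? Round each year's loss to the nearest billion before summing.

Year 2008: gap = -2.6 × (6.72 - 5.11) = -4.186%, loss ≈ 12251 × 4.186/100 ≈ 513.
Year 2009: gap = -2.6 × (9.19 - 5.11) = -10.608%, loss ≈ 12251 × 10.608/100 ≈ 1300.
Year 2010: gap = -2.6 × (7.93 - 5.11) = -7.332%, loss ≈ 12251 × 7.332/100 ≈ 898.
Year 2011: gap = -2.6 × (9.7 - 5.11) = -11.934%, loss ≈ 12251 × 11.934/100 ≈ 1462.
Year 2012: gap = -2.6 × (10.16 - 5.11) = -13.13%, loss ≈ 12251 × 13.13/100 ≈ 1609.
Total lost output = 513 + 1300 + 898 + 1462 + 1609 = 5782 billion.

$5,782 billion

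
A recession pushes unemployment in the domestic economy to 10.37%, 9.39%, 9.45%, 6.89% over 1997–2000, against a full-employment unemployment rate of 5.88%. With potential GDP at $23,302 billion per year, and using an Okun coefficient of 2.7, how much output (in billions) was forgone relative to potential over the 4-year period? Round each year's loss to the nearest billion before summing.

Year 1997: gap = -2.7 × (10.37 - 5.88) = -12.123%, loss ≈ 23302 × 12.123/100 ≈ 2825.
Year 1998: gap = -2.7 × (9.39 - 5.88) = -9.477%, loss ≈ 23302 × 9.477/100 ≈ 2208.
Year 1999: gap = -2.7 × (9.45 - 5.88) = -9.639%, loss ≈ 23302 × 9.639/100 ≈ 2246.
Year 2000: gap = -2.7 × (6.89 - 5.88) = -2.727%, loss ≈ 23302 × 2.727/100 ≈ 635.
Total lost output = 2825 + 2208 + 2246 + 635 = 7914 billion.

$7,914 billion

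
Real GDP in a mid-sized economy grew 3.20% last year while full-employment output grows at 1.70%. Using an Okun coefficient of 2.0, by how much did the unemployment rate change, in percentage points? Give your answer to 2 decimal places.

Growth-rate Okun's law: g_Y = g_Y* - β × Δu, so Δu = (g_Y* - g_Y)/β.
Δu = (1.7 - 3.2)/2.0 = -1.5/2.0 = -0.75 percentage points.

-0.75 percentage points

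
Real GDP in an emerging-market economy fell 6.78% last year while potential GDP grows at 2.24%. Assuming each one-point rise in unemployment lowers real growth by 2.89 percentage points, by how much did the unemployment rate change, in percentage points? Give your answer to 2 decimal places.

Growth-rate Okun's law: g_Y = g_Y* - β × Δu, so Δu = (g_Y* - g_Y)/β.
Δu = (2.24 + 6.78)/2.89 = 9.02/2.89 = 3.12 percentage points.

3.12 percentage points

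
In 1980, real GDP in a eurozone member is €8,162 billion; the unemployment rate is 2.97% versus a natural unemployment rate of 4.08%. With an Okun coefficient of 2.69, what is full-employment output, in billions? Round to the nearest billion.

Unemployment gap = 2.97 - 4.08 = -1.11 points, so output gap = -2.69 × (-1.11) = 2.9859%.
Since Y = Y* × (1 + gap/100), Y* = 8162/1.029859 ≈ 7925 billion.

€7,925 billion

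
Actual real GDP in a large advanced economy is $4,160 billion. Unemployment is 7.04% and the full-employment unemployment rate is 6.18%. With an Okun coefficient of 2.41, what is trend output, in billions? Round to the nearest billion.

$4,248 billion

Unemployment gap = 7.04 - 6.18 = 0.86 points, so output gap = -2.41 × 0.86 = -2.0726%.
Since Y = Y* × (1 + gap/100), Y* = 4160/0.979274 ≈ 4248 billion.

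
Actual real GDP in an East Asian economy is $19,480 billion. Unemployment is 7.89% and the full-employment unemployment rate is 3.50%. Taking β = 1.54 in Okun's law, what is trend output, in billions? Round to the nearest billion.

Unemployment gap = 7.89 - 3.5 = 4.39 points, so output gap = -1.54 × 4.39 = -6.7606%.
Since Y = Y* × (1 + gap/100), Y* = 19480/0.932394 ≈ 20892 billion.

$20,892 billion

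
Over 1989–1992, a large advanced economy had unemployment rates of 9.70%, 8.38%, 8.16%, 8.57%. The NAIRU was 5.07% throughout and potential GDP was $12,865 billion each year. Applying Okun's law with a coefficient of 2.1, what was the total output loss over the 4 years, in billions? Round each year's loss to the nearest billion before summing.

$3,926 billion

Year 1989: gap = -2.1 × (9.7 - 5.07) = -9.723%, loss ≈ 12865 × 9.723/100 ≈ 1251.
Year 1990: gap = -2.1 × (8.38 - 5.07) = -6.951%, loss ≈ 12865 × 6.951/100 ≈ 894.
Year 1991: gap = -2.1 × (8.16 - 5.07) = -6.489%, loss ≈ 12865 × 6.489/100 ≈ 835.
Year 1992: gap = -2.1 × (8.57 - 5.07) = -7.35%, loss ≈ 12865 × 7.35/100 ≈ 946.
Total lost output = 1251 + 894 + 835 + 946 = 3926 billion.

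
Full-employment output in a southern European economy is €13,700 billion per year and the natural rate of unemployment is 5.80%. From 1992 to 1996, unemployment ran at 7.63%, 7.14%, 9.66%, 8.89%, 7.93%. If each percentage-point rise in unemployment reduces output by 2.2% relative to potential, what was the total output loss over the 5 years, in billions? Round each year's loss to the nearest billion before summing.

Year 1992: gap = -2.2 × (7.63 - 5.8) = -4.026%, loss ≈ 13700 × 4.026/100 ≈ 552.
Year 1993: gap = -2.2 × (7.14 - 5.8) = -2.948%, loss ≈ 13700 × 2.948/100 ≈ 404.
Year 1994: gap = -2.2 × (9.66 - 5.8) = -8.492%, loss ≈ 13700 × 8.492/100 ≈ 1163.
Year 1995: gap = -2.2 × (8.89 - 5.8) = -6.798%, loss ≈ 13700 × 6.798/100 ≈ 931.
Year 1996: gap = -2.2 × (7.93 - 5.8) = -4.686%, loss ≈ 13700 × 4.686/100 ≈ 642.
Total lost output = 552 + 404 + 1163 + 931 + 642 = 3692 billion.

€3,692 billion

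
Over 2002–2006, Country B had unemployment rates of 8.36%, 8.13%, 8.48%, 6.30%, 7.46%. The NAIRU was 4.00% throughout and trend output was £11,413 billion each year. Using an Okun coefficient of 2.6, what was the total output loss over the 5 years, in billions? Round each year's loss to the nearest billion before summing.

Year 2002: gap = -2.6 × (8.36 - 4) = -11.336%, loss ≈ 11413 × 11.336/100 ≈ 1294.
Year 2003: gap = -2.6 × (8.13 - 4) = -10.738%, loss ≈ 11413 × 10.738/100 ≈ 1226.
Year 2004: gap = -2.6 × (8.48 - 4) = -11.648%, loss ≈ 11413 × 11.648/100 ≈ 1329.
Year 2005: gap = -2.6 × (6.3 - 4) = -5.98%, loss ≈ 11413 × 5.98/100 ≈ 682.
Year 2006: gap = -2.6 × (7.46 - 4) = -8.996%, loss ≈ 11413 × 8.996/100 ≈ 1027.
Total lost output = 1294 + 1226 + 1329 + 682 + 1027 = 5558 billion.

£5,558 billion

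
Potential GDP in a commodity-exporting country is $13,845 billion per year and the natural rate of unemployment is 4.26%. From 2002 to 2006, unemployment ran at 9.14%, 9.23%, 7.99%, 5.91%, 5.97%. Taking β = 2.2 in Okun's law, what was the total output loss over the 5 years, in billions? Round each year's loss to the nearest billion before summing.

$5,160 billion

Year 2002: gap = -2.2 × (9.14 - 4.26) = -10.736%, loss ≈ 13845 × 10.736/100 ≈ 1486.
Year 2003: gap = -2.2 × (9.23 - 4.26) = -10.934%, loss ≈ 13845 × 10.934/100 ≈ 1514.
Year 2004: gap = -2.2 × (7.99 - 4.26) = -8.206%, loss ≈ 13845 × 8.206/100 ≈ 1136.
Year 2005: gap = -2.2 × (5.91 - 4.26) = -3.63%, loss ≈ 13845 × 3.63/100 ≈ 503.
Year 2006: gap = -2.2 × (5.97 - 4.26) = -3.762%, loss ≈ 13845 × 3.762/100 ≈ 521.
Total lost output = 1486 + 1514 + 1136 + 503 + 521 = 5160 billion.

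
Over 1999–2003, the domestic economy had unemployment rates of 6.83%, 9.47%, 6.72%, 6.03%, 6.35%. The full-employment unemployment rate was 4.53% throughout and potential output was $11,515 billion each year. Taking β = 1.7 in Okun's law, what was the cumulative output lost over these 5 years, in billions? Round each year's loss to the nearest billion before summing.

$2,496 billion

Year 1999: gap = -1.7 × (6.83 - 4.53) = -3.91%, loss ≈ 11515 × 3.91/100 ≈ 450.
Year 2000: gap = -1.7 × (9.47 - 4.53) = -8.398%, loss ≈ 11515 × 8.398/100 ≈ 967.
Year 2001: gap = -1.7 × (6.72 - 4.53) = -3.723%, loss ≈ 11515 × 3.723/100 ≈ 429.
Year 2002: gap = -1.7 × (6.03 - 4.53) = -2.55%, loss ≈ 11515 × 2.55/100 ≈ 294.
Year 2003: gap = -1.7 × (6.35 - 4.53) = -3.094%, loss ≈ 11515 × 3.094/100 ≈ 356.
Total lost output = 450 + 967 + 429 + 294 + 356 = 2496 billion.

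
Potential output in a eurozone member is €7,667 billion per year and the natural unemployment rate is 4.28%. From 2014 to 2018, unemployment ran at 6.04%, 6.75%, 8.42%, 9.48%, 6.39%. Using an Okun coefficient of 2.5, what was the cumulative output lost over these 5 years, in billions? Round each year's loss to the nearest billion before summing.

Year 2014: gap = -2.5 × (6.04 - 4.28) = -4.4%, loss ≈ 7667 × 4.4/100 ≈ 337.
Year 2015: gap = -2.5 × (6.75 - 4.28) = -6.175%, loss ≈ 7667 × 6.175/100 ≈ 473.
Year 2016: gap = -2.5 × (8.42 - 4.28) = -10.35%, loss ≈ 7667 × 10.35/100 ≈ 794.
Year 2017: gap = -2.5 × (9.48 - 4.28) = -13%, loss ≈ 7667 × 13/100 ≈ 997.
Year 2018: gap = -2.5 × (6.39 - 4.28) = -5.275%, loss ≈ 7667 × 5.275/100 ≈ 404.
Total lost output = 337 + 473 + 794 + 997 + 404 = 3005 billion.

€3,005 billion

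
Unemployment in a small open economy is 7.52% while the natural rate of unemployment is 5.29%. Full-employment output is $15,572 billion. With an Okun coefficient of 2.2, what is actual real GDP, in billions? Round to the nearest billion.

Unemployment gap = 7.52 - 5.29 = 2.23 points, so the output gap is -2.2 × 2.23 = -4.906%.
Actual GDP = 15572 × (1 - 4.906/100) = 15572 × 0.95094 ≈ 14808 billion.

$14,808 billion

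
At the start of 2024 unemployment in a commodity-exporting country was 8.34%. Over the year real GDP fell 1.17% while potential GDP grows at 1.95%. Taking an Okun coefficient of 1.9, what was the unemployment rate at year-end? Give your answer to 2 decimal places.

Growth-rate Okun's law: g_Y = g_Y* - β × Δu, so Δu = (g_Y* - g_Y)/β.
Δu = (1.95 + 1.17)/1.9 = 3.12/1.9 = 1.64 percentage points.
Year-end unemployment = 8.34 + 1.64 = 9.98%.

9.98%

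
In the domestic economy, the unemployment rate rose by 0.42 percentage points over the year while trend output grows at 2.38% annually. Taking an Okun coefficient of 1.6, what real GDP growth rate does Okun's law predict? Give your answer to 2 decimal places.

Growth-rate Okun's law: g_Y = g_Y* - β × Δu.
g_Y = 2.38 - 1.6 × (0.42) = 2.38 - 0.672 = 1.708%, i.e. 1.71% to 2 d.p.

1.71%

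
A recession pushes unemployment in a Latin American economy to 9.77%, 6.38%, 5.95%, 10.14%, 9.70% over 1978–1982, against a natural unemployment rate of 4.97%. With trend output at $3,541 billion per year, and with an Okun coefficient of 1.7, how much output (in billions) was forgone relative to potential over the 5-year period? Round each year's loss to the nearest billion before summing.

Year 1978: gap = -1.7 × (9.77 - 4.97) = -8.16%, loss ≈ 3541 × 8.16/100 ≈ 289.
Year 1979: gap = -1.7 × (6.38 - 4.97) = -2.397%, loss ≈ 3541 × 2.397/100 ≈ 85.
Year 1980: gap = -1.7 × (5.95 - 4.97) = -1.666%, loss ≈ 3541 × 1.666/100 ≈ 59.
Year 1981: gap = -1.7 × (10.14 - 4.97) = -8.789%, loss ≈ 3541 × 8.789/100 ≈ 311.
Year 1982: gap = -1.7 × (9.7 - 4.97) = -8.041%, loss ≈ 3541 × 8.041/100 ≈ 285.
Total lost output = 289 + 85 + 59 + 311 + 285 = 1029 billion.

$1,029 billion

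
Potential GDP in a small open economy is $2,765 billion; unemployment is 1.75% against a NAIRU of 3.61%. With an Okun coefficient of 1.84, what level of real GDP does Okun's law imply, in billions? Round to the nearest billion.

$2,860 billion

Unemployment gap = 1.75 - 3.61 = -1.86 points, so the output gap is -1.84 × (-1.86) = 3.4224%.
Actual GDP = 2765 × (1 + 3.4224/100) = 2765 × 1.034224 ≈ 2860 billion.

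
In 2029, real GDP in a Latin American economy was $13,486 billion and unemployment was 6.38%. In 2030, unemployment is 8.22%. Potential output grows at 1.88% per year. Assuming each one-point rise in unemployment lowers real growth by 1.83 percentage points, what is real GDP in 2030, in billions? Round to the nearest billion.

Δu = 8.22 - 6.38 = 1.84 points.
Okun's law (growth form): g_Y = g_Y* - β × Δu = 1.88 - 1.83 × (1.84) = 1.88 - 3.3672 = -1.4872%.
Real GDP in the next year = 13486 × (1 - 1.4872/100) = 13486 × 0.985128 ≈ 13285 billion.

$13,285 billion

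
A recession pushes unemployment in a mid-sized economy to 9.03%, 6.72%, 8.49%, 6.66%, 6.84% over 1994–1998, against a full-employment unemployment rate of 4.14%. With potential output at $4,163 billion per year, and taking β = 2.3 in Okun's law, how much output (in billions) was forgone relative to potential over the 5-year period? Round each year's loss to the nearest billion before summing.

$1,632 billion

Year 1994: gap = -2.3 × (9.03 - 4.14) = -11.247%, loss ≈ 4163 × 11.247/100 ≈ 468.
Year 1995: gap = -2.3 × (6.72 - 4.14) = -5.934%, loss ≈ 4163 × 5.934/100 ≈ 247.
Year 1996: gap = -2.3 × (8.49 - 4.14) = -10.005%, loss ≈ 4163 × 10.005/100 ≈ 417.
Year 1997: gap = -2.3 × (6.66 - 4.14) = -5.796%, loss ≈ 4163 × 5.796/100 ≈ 241.
Year 1998: gap = -2.3 × (6.84 - 4.14) = -6.21%, loss ≈ 4163 × 6.21/100 ≈ 259.
Total lost output = 468 + 247 + 417 + 241 + 259 = 1632 billion.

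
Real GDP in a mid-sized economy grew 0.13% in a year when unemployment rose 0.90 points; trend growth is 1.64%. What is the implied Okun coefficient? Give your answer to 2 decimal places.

Growth form: g_Y = g_Y* - β × Δu, so β = (g_Y* - g_Y)/Δu.
β = (1.64 - 0.13)/0.90 = 1.51/0.90 = 1.68.

β ≈ 1.68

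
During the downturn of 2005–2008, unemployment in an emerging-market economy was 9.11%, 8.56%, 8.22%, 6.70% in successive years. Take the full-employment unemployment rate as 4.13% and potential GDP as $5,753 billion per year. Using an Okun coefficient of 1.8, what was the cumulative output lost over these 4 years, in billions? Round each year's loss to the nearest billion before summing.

Year 2005: gap = -1.8 × (9.11 - 4.13) = -8.964%, loss ≈ 5753 × 8.964/100 ≈ 516.
Year 2006: gap = -1.8 × (8.56 - 4.13) = -7.974%, loss ≈ 5753 × 7.974/100 ≈ 459.
Year 2007: gap = -1.8 × (8.22 - 4.13) = -7.362%, loss ≈ 5753 × 7.362/100 ≈ 424.
Year 2008: gap = -1.8 × (6.7 - 4.13) = -4.626%, loss ≈ 5753 × 4.626/100 ≈ 266.
Total lost output = 516 + 459 + 424 + 266 = 1665 billion.

$1,665 billion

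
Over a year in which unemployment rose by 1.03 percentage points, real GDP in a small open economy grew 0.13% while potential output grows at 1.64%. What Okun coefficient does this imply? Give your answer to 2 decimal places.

β ≈ 1.47

Growth form: g_Y = g_Y* - β × Δu, so β = (g_Y* - g_Y)/Δu.
β = (1.64 - 0.13)/1.03 = 1.51/1.03 = 1.47.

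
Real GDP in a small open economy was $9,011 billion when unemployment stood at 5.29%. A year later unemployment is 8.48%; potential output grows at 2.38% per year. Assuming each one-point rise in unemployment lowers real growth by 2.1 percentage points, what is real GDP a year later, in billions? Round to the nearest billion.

$8,622 billion

Δu = 8.48 - 5.29 = 3.19 points.
Okun's law (growth form): g_Y = g_Y* - β × Δu = 2.38 - 2.1 × (3.19) = 2.38 - 6.699 = -4.319%.
Real GDP in the next year = 9011 × (1 - 4.319/100) = 9011 × 0.95681 ≈ 8622 billion.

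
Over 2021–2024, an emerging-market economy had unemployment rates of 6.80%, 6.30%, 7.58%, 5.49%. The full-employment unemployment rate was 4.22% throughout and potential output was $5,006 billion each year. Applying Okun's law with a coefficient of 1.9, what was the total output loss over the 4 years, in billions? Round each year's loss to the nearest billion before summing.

$884 billion

Year 2021: gap = -1.9 × (6.8 - 4.22) = -4.902%, loss ≈ 5006 × 4.902/100 ≈ 245.
Year 2022: gap = -1.9 × (6.3 - 4.22) = -3.952%, loss ≈ 5006 × 3.952/100 ≈ 198.
Year 2023: gap = -1.9 × (7.58 - 4.22) = -6.384%, loss ≈ 5006 × 6.384/100 ≈ 320.
Year 2024: gap = -1.9 × (5.49 - 4.22) = -2.413%, loss ≈ 5006 × 2.413/100 ≈ 121.
Total lost output = 245 + 198 + 320 + 121 = 884 billion.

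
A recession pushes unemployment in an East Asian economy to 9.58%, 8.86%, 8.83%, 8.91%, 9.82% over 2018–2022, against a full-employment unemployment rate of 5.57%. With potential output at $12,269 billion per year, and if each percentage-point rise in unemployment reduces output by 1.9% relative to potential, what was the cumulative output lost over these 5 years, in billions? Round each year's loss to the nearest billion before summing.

$4,232 billion

Year 2018: gap = -1.9 × (9.58 - 5.57) = -7.619%, loss ≈ 12269 × 7.619/100 ≈ 935.
Year 2019: gap = -1.9 × (8.86 - 5.57) = -6.251%, loss ≈ 12269 × 6.251/100 ≈ 767.
Year 2020: gap = -1.9 × (8.83 - 5.57) = -6.194%, loss ≈ 12269 × 6.194/100 ≈ 760.
Year 2021: gap = -1.9 × (8.91 - 5.57) = -6.346%, loss ≈ 12269 × 6.346/100 ≈ 779.
Year 2022: gap = -1.9 × (9.82 - 5.57) = -8.075%, loss ≈ 12269 × 8.075/100 ≈ 991.
Total lost output = 935 + 767 + 760 + 779 + 991 = 4232 billion.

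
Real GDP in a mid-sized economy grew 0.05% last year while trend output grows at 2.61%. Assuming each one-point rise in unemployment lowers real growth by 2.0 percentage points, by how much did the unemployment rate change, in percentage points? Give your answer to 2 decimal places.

Growth-rate Okun's law: g_Y = g_Y* - β × Δu, so Δu = (g_Y* - g_Y)/β.
Δu = (2.61 - 0.05)/2.0 = 2.56/2.0 = 1.28 percentage points.

1.28 percentage points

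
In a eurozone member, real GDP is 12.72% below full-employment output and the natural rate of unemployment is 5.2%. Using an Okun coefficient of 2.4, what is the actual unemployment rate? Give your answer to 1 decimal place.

10.5%

From Okun's law, u - u* = -(output gap)/β = -(-12.72)/2.4 = 5.3 points.
So u = 5.2 + 5.3 = 10.5%.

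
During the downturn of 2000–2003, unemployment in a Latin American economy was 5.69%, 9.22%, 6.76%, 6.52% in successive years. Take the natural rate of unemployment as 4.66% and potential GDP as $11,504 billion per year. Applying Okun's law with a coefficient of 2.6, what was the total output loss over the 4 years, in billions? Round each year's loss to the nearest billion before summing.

$2,856 billion

Year 2000: gap = -2.6 × (5.69 - 4.66) = -2.678%, loss ≈ 11504 × 2.678/100 ≈ 308.
Year 2001: gap = -2.6 × (9.22 - 4.66) = -11.856%, loss ≈ 11504 × 11.856/100 ≈ 1364.
Year 2002: gap = -2.6 × (6.76 - 4.66) = -5.46%, loss ≈ 11504 × 5.46/100 ≈ 628.
Year 2003: gap = -2.6 × (6.52 - 4.66) = -4.836%, loss ≈ 11504 × 4.836/100 ≈ 556.
Total lost output = 308 + 1364 + 628 + 556 = 2856 billion.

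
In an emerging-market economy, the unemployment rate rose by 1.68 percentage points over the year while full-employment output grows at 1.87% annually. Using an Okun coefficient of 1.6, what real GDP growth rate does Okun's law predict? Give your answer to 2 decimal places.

-0.82%

Growth-rate Okun's law: g_Y = g_Y* - β × Δu.
g_Y = 1.87 - 1.6 × (1.68) = 1.87 - 2.688 = -0.818%, i.e. -0.82% to 2 d.p.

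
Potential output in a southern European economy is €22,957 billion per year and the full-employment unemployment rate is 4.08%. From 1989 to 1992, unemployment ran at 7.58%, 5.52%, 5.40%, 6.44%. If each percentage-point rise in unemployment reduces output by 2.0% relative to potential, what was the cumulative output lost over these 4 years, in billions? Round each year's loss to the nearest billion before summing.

€3,958 billion

Year 1989: gap = -2.0 × (7.58 - 4.08) = -7%, loss ≈ 22957 × 7/100 ≈ 1607.
Year 1990: gap = -2.0 × (5.52 - 4.08) = -2.88%, loss ≈ 22957 × 2.88/100 ≈ 661.
Year 1991: gap = -2.0 × (5.4 - 4.08) = -2.64%, loss ≈ 22957 × 2.64/100 ≈ 606.
Year 1992: gap = -2.0 × (6.44 - 4.08) = -4.72%, loss ≈ 22957 × 4.72/100 ≈ 1084.
Total lost output = 1607 + 661 + 606 + 1084 = 3958 billion.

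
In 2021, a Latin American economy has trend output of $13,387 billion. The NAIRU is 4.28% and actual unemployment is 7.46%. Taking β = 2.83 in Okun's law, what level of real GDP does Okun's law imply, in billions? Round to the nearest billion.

Unemployment gap = 7.46 - 4.28 = 3.18 points, so the output gap is -2.83 × 3.18 = -8.9994%.
Actual GDP = 13387 × (1 - 8.9994/100) = 13387 × 0.910006 ≈ 12182 billion.

$12,182 billion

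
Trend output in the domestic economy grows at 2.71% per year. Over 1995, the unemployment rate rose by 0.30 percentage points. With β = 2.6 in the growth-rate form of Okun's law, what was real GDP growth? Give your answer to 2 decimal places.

Growth-rate Okun's law: g_Y = g_Y* - β × Δu.
g_Y = 2.71 - 2.6 × (0.30) = 2.71 - 0.78 = 1.93%, i.e. 1.93% to 2 d.p.

1.93%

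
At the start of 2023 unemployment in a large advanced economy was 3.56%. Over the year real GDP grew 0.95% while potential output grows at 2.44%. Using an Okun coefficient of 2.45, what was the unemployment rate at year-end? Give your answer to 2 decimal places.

4.17%

Growth-rate Okun's law: g_Y = g_Y* - β × Δu, so Δu = (g_Y* - g_Y)/β.
Δu = (2.44 - 0.95)/2.45 = 1.49/2.45 = 0.61 percentage points.
Year-end unemployment = 3.56 + 0.61 = 4.17%.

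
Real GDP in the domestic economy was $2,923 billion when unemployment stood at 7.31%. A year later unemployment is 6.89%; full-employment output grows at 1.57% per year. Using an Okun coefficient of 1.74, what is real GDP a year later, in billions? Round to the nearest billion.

$2,990 billion

Δu = 6.89 - 7.31 = -0.42 points.
Okun's law (growth form): g_Y = g_Y* - β × Δu = 1.57 - 1.74 × (-0.42) = 1.57 + 0.7308 = 2.3008%.
Real GDP in the next year = 2923 × (1 + 2.3008/100) = 2923 × 1.023008 ≈ 2990 billion.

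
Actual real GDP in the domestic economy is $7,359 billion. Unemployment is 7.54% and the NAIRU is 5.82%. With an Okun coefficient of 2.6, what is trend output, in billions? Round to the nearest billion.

Unemployment gap = 7.54 - 5.82 = 1.72 points, so output gap = -2.6 × 1.72 = -4.472%.
Since Y = Y* × (1 + gap/100), Y* = 7359/0.95528 ≈ 7704 billion.

$7,704 billion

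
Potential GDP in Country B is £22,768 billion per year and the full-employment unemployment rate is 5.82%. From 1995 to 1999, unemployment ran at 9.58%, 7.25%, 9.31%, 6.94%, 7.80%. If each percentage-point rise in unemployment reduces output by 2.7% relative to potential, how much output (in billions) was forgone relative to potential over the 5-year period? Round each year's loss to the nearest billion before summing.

Year 1995: gap = -2.7 × (9.58 - 5.82) = -10.152%, loss ≈ 22768 × 10.152/100 ≈ 2311.
Year 1996: gap = -2.7 × (7.25 - 5.82) = -3.861%, loss ≈ 22768 × 3.861/100 ≈ 879.
Year 1997: gap = -2.7 × (9.31 - 5.82) = -9.423%, loss ≈ 22768 × 9.423/100 ≈ 2145.
Year 1998: gap = -2.7 × (6.94 - 5.82) = -3.024%, loss ≈ 22768 × 3.024/100 ≈ 689.
Year 1999: gap = -2.7 × (7.8 - 5.82) = -5.346%, loss ≈ 22768 × 5.346/100 ≈ 1217.
Total lost output = 2311 + 879 + 2145 + 689 + 1217 = 7241 billion.

£7,241 billion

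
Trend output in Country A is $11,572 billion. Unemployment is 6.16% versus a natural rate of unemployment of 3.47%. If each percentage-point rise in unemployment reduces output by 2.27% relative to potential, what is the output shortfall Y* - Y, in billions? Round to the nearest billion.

Output gap = -2.27 × (6.16 - 3.47) = -2.27 × 2.69 = -6.1063%.
Actual GDP ≈ 11572 × 0.938937 ≈ 10865 billion, so the shortfall is 11572 - 10865 = 707 billion.

$707 billion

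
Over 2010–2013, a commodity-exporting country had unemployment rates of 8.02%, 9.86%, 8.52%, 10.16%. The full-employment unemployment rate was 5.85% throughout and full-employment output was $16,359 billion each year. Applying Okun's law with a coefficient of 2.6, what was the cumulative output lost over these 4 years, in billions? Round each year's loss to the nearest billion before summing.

Year 2010: gap = -2.6 × (8.02 - 5.85) = -5.642%, loss ≈ 16359 × 5.642/100 ≈ 923.
Year 2011: gap = -2.6 × (9.86 - 5.85) = -10.426%, loss ≈ 16359 × 10.426/100 ≈ 1706.
Year 2012: gap = -2.6 × (8.52 - 5.85) = -6.942%, loss ≈ 16359 × 6.942/100 ≈ 1136.
Year 2013: gap = -2.6 × (10.16 - 5.85) = -11.206%, loss ≈ 16359 × 11.206/100 ≈ 1833.
Total lost output = 923 + 1706 + 1136 + 1833 = 5598 billion.

$5,598 billion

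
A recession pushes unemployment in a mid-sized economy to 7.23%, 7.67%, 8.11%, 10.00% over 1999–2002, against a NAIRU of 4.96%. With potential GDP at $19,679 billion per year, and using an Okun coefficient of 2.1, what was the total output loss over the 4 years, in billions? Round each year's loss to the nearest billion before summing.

$5,443 billion

Year 1999: gap = -2.1 × (7.23 - 4.96) = -4.767%, loss ≈ 19679 × 4.767/100 ≈ 938.
Year 2000: gap = -2.1 × (7.67 - 4.96) = -5.691%, loss ≈ 19679 × 5.691/100 ≈ 1120.
Year 2001: gap = -2.1 × (8.11 - 4.96) = -6.615%, loss ≈ 19679 × 6.615/100 ≈ 1302.
Year 2002: gap = -2.1 × (10 - 4.96) = -10.584%, loss ≈ 19679 × 10.584/100 ≈ 2083.
Total lost output = 938 + 1120 + 1302 + 2083 = 5443 billion.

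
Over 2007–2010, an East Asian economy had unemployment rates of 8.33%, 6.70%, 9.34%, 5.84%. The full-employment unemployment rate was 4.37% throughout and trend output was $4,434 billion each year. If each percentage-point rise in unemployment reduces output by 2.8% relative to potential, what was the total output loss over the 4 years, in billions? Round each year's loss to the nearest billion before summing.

$1,581 billion

Year 2007: gap = -2.8 × (8.33 - 4.37) = -11.088%, loss ≈ 4434 × 11.088/100 ≈ 492.
Year 2008: gap = -2.8 × (6.7 - 4.37) = -6.524%, loss ≈ 4434 × 6.524/100 ≈ 289.
Year 2009: gap = -2.8 × (9.34 - 4.37) = -13.916%, loss ≈ 4434 × 13.916/100 ≈ 617.
Year 2010: gap = -2.8 × (5.84 - 4.37) = -4.116%, loss ≈ 4434 × 4.116/100 ≈ 183.
Total lost output = 492 + 289 + 617 + 183 = 1581 billion.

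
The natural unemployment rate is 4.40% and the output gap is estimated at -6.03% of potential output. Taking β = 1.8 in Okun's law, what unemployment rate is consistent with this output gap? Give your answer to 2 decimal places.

7.75%

From Okun's law, u - u* = -(output gap)/β = -(-6.03)/1.8 = 3.35 points.
So u = 4.4 + 3.35 = 7.75%.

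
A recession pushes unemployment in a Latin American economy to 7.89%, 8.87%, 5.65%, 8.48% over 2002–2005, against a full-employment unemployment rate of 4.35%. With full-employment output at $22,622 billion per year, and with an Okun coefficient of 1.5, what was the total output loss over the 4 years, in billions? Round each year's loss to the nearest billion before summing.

$4,577 billion

Year 2002: gap = -1.5 × (7.89 - 4.35) = -5.31%, loss ≈ 22622 × 5.31/100 ≈ 1201.
Year 2003: gap = -1.5 × (8.87 - 4.35) = -6.78%, loss ≈ 22622 × 6.78/100 ≈ 1534.
Year 2004: gap = -1.5 × (5.65 - 4.35) = -1.95%, loss ≈ 22622 × 1.95/100 ≈ 441.
Year 2005: gap = -1.5 × (8.48 - 4.35) = -6.195%, loss ≈ 22622 × 6.195/100 ≈ 1401.
Total lost output = 1201 + 1534 + 441 + 1401 = 4577 billion.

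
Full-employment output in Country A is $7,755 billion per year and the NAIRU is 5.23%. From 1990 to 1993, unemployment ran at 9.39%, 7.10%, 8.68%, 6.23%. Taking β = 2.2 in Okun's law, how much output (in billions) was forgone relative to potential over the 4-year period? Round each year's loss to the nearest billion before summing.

Year 1990: gap = -2.2 × (9.39 - 5.23) = -9.152%, loss ≈ 7755 × 9.152/100 ≈ 710.
Year 1991: gap = -2.2 × (7.1 - 5.23) = -4.114%, loss ≈ 7755 × 4.114/100 ≈ 319.
Year 1992: gap = -2.2 × (8.68 - 5.23) = -7.59%, loss ≈ 7755 × 7.59/100 ≈ 589.
Year 1993: gap = -2.2 × (6.23 - 5.23) = -2.2%, loss ≈ 7755 × 2.2/100 ≈ 171.
Total lost output = 710 + 319 + 589 + 171 = 1789 billion.

$1,789 billion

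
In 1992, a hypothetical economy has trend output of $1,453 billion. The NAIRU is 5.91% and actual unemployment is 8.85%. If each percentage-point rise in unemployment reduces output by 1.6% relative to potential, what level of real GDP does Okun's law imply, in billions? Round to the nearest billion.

$1,385 billion

Unemployment gap = 8.85 - 5.91 = 2.94 points, so the output gap is -1.6 × 2.94 = -4.704%.
Actual GDP = 1453 × (1 - 4.704/100) = 1453 × 0.95296 ≈ 1385 billion.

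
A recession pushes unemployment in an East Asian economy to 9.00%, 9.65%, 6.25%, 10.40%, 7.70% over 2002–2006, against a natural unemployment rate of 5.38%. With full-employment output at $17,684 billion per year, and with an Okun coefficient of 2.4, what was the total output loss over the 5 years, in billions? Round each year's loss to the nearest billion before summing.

Year 2002: gap = -2.4 × (9 - 5.38) = -8.688%, loss ≈ 17684 × 8.688/100 ≈ 1536.
Year 2003: gap = -2.4 × (9.65 - 5.38) = -10.248%, loss ≈ 17684 × 10.248/100 ≈ 1812.
Year 2004: gap = -2.4 × (6.25 - 5.38) = -2.088%, loss ≈ 17684 × 2.088/100 ≈ 369.
Year 2005: gap = -2.4 × (10.4 - 5.38) = -12.048%, loss ≈ 17684 × 12.048/100 ≈ 2131.
Year 2006: gap = -2.4 × (7.7 - 5.38) = -5.568%, loss ≈ 17684 × 5.568/100 ≈ 985.
Total lost output = 1536 + 1812 + 369 + 2131 + 985 = 6833 billion.

$6,833 billion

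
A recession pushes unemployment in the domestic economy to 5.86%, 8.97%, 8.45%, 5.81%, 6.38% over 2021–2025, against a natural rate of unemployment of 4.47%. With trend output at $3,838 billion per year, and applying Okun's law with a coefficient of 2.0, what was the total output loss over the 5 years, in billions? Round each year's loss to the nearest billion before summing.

Year 2021: gap = -2.0 × (5.86 - 4.47) = -2.78%, loss ≈ 3838 × 2.78/100 ≈ 107.
Year 2022: gap = -2.0 × (8.97 - 4.47) = -9%, loss ≈ 3838 × 9/100 ≈ 345.
Year 2023: gap = -2.0 × (8.45 - 4.47) = -7.96%, loss ≈ 3838 × 7.96/100 ≈ 306.
Year 2024: gap = -2.0 × (5.81 - 4.47) = -2.68%, loss ≈ 3838 × 2.68/100 ≈ 103.
Year 2025: gap = -2.0 × (6.38 - 4.47) = -3.82%, loss ≈ 3838 × 3.82/100 ≈ 147.
Total lost output = 107 + 345 + 306 + 103 + 147 = 1008 billion.

$1,008 billion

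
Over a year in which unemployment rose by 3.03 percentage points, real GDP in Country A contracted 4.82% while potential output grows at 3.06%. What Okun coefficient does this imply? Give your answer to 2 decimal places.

β ≈ 2.60

Growth form: g_Y = g_Y* - β × Δu, so β = (g_Y* - g_Y)/Δu.
β = (3.06 + 4.82)/3.03 = 7.88/3.03 = 2.60.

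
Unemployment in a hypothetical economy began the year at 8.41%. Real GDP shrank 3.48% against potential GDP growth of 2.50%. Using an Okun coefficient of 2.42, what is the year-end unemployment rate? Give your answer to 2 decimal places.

Growth-rate Okun's law: g_Y = g_Y* - β × Δu, so Δu = (g_Y* - g_Y)/β.
Δu = (2.5 + 3.48)/2.42 = 5.98/2.42 = 2.47 percentage points.
Year-end unemployment = 8.41 + 2.47 = 10.88%.

10.88%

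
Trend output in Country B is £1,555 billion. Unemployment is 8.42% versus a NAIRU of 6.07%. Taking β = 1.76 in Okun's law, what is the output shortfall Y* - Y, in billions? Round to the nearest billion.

£64 billion

Output gap = -1.76 × (8.42 - 6.07) = -1.76 × 2.35 = -4.136%.
Actual GDP ≈ 1555 × 0.95864 ≈ 1491 billion, so the shortfall is 1555 - 1491 = 64 billion.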